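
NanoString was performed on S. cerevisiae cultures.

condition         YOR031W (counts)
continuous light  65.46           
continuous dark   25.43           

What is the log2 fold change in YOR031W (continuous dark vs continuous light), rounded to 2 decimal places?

-1.36

Fold change = 25.43 / 65.46 = 0.3885
log2(0.3885) = -1.364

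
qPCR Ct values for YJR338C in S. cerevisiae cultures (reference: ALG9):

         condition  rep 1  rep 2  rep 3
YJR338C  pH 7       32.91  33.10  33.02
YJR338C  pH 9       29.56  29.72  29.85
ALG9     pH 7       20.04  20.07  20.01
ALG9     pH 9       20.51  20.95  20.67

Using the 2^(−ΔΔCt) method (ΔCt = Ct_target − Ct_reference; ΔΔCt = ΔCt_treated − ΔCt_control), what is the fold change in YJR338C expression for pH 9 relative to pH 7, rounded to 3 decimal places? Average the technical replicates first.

Mean Ct: YJR338C pH 7 33.010; YJR338C pH 9 29.710; ALG9 pH 7 20.040; ALG9 pH 9 20.710
ΔCt(pH 7) = 33.010 − 20.040 = 12.970
ΔCt(pH 9) = 29.710 − 20.710 = 9.000
ΔΔCt = 9.000 − 12.970 = -3.970
Fold change = 2^(−(-3.970)) = 2^3.970 = 15.6707

15.671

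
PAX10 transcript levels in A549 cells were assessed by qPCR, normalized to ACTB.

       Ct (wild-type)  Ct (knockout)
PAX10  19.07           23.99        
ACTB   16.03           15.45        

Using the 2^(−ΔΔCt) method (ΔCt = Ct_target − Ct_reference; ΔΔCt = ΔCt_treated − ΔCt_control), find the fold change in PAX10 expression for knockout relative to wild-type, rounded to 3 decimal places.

0.022

ΔCt(wild-type) = 19.070 − 16.030 = 3.040
ΔCt(knockout) = 23.990 − 15.450 = 8.540
ΔΔCt = 8.540 − 3.040 = 5.500
Fold change = 2^(−5.500) = 0.0221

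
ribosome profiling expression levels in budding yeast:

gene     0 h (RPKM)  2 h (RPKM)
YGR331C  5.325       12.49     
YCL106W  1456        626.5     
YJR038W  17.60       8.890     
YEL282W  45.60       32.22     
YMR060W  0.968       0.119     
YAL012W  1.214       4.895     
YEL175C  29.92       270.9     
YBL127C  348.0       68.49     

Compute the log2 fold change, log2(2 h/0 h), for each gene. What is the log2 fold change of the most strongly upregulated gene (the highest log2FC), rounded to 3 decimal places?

3.179

log2(12.49/5.325) = 1.230  (YGR331C)
log2(626.5/1456) = -1.217  (YCL106W)
log2(8.890/17.60) = -0.985  (YJR038W)
log2(32.22/45.60) = -0.501  (YEL282W)
log2(0.119/0.968) = -3.024  (YMR060W)
log2(4.895/1.214) = 2.012  (YAL012W)
log2(270.9/29.92) = 3.179  (YEL175C)
log2(68.49/348.0) = -2.345  (YBL127C)
YEL175C is most strongly upregulated.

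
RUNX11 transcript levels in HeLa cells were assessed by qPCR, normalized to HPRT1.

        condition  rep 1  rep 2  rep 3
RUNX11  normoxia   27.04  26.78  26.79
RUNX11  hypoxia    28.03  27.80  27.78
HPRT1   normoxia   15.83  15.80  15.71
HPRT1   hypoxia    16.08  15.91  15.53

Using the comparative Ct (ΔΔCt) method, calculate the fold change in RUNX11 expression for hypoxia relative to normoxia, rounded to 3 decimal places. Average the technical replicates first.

Mean Ct: RUNX11 normoxia 26.870; RUNX11 hypoxia 27.870; HPRT1 normoxia 15.780; HPRT1 hypoxia 15.840
ΔCt(normoxia) = 26.870 − 15.780 = 11.090
ΔCt(hypoxia) = 27.870 − 15.840 = 12.030
ΔΔCt = 12.030 − 11.090 = 0.940
Fold change = 2^(−0.940) = 0.5212

0.521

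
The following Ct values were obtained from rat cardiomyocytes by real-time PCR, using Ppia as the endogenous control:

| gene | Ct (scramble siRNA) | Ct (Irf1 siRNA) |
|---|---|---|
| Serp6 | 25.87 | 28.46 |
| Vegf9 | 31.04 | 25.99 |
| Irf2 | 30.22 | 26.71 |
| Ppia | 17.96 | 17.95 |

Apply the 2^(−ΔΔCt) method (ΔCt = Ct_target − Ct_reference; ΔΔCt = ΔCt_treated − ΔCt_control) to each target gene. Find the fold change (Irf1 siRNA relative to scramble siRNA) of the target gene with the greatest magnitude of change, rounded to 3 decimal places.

32.900

Serp6: ΔΔCt = (28.46−17.95) − (25.87−17.96) = 10.51 − 7.91 = 2.60; fold change = 2^-2.60 = 0.165
Vegf9: ΔΔCt = (25.99−17.95) − (31.04−17.96) = 8.04 − 13.08 = -5.04; fold change = 2^5.04 = 32.900
Irf2: ΔΔCt = (26.71−17.95) − (30.22−17.96) = 8.76 − 12.26 = -3.50; fold change = 2^3.50 = 11.314
Vegf9 has the largest |ΔΔCt| = 5.04.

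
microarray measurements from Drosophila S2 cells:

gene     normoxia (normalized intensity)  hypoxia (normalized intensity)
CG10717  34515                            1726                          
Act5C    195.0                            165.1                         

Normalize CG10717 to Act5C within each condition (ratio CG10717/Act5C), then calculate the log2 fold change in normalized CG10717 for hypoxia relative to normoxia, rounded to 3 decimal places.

CG10717/Act5C (normoxia) = 34515 / 195.0 = 177
CG10717/Act5C (hypoxia) = 1726 / 165.1 = 10.454
Fold change = 10.454 / 177 = 0.0591
log2(0.0591) = -4.0816

-4.082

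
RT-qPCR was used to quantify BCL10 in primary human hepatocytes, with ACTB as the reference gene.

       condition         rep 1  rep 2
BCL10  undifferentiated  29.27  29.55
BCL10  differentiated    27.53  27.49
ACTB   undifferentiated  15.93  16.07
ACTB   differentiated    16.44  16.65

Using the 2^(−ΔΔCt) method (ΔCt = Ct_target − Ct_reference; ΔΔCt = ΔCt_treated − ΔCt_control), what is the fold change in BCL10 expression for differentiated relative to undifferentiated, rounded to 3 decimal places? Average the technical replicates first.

Mean Ct: BCL10 undifferentiated 29.410; BCL10 differentiated 27.510; ACTB undifferentiated 16.000; ACTB differentiated 16.545
ΔCt(undifferentiated) = 29.410 − 16.000 = 13.410
ΔCt(differentiated) = 27.510 − 16.545 = 10.965
ΔΔCt = 10.965 − 13.410 = -2.445
Fold change = 2^(−(-2.445)) = 2^2.445 = 5.4453

5.445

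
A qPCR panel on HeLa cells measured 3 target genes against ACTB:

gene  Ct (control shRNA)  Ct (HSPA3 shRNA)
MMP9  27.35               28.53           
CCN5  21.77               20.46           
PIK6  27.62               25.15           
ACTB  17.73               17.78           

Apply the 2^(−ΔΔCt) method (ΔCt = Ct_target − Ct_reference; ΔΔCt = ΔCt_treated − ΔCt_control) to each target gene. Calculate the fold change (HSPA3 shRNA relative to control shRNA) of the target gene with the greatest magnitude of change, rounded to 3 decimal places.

5.736

MMP9: ΔΔCt = (28.53−17.78) − (27.35−17.73) = 10.75 − 9.62 = 1.13; fold change = 2^-1.13 = 0.457
CCN5: ΔΔCt = (20.46−17.78) − (21.77−17.73) = 2.68 − 4.04 = -1.36; fold change = 2^1.36 = 2.567
PIK6: ΔΔCt = (25.15−17.78) − (27.62−17.73) = 7.37 − 9.89 = -2.52; fold change = 2^2.52 = 5.736
PIK6 has the largest |ΔΔCt| = 2.52.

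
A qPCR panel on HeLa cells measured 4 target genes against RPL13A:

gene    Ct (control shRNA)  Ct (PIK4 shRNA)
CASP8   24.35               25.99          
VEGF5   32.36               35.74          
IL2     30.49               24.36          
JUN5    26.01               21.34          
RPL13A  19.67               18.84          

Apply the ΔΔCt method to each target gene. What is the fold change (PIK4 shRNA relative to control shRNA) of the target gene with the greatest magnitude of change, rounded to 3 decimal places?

CASP8: ΔΔCt = (25.99−18.84) − (24.35−19.67) = 7.15 − 4.68 = 2.47; fold change = 2^-2.47 = 0.180
VEGF5: ΔΔCt = (35.74−18.84) − (32.36−19.67) = 16.90 − 12.69 = 4.21; fold change = 2^-4.21 = 0.054
IL2: ΔΔCt = (24.36−18.84) − (30.49−19.67) = 5.52 − 10.82 = -5.30; fold change = 2^5.30 = 39.397
JUN5: ΔΔCt = (21.34−18.84) − (26.01−19.67) = 2.50 − 6.34 = -3.84; fold change = 2^3.84 = 14.320
IL2 has the largest |ΔΔCt| = 5.30.

39.397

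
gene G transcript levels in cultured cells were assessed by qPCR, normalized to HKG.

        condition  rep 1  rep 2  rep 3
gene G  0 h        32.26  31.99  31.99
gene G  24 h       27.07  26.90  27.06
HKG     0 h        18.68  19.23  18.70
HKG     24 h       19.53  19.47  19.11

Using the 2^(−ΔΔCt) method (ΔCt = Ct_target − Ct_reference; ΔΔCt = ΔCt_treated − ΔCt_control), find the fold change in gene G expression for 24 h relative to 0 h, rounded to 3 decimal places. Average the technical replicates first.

47.505

Mean Ct: gene G 0 h 32.080; gene G 24 h 27.010; HKG 0 h 18.870; HKG 24 h 19.370
ΔCt(0 h) = 32.080 − 18.870 = 13.210
ΔCt(24 h) = 27.010 − 19.370 = 7.640
ΔΔCt = 7.640 − 13.210 = -5.570
Fold change = 2^(−(-5.570)) = 2^5.570 = 47.5048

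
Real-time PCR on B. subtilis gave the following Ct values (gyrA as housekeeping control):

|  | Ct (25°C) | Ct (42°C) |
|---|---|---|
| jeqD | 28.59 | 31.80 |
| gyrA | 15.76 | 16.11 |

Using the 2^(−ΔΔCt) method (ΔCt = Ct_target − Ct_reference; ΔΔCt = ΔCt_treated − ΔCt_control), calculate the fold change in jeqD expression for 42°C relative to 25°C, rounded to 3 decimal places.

0.138

ΔCt(25°C) = 28.590 − 15.760 = 12.830
ΔCt(42°C) = 31.800 − 16.110 = 15.690
ΔΔCt = 15.690 − 12.830 = 2.860
Fold change = 2^(−2.860) = 0.1377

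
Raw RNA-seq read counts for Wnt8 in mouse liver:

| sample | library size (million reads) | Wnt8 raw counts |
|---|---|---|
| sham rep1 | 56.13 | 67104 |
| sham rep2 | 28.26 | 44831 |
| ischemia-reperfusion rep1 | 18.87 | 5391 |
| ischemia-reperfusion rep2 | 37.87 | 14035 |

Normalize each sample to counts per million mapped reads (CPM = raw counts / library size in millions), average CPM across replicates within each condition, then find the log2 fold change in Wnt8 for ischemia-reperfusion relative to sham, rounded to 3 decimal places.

-2.084

CPM(sham rep1) = 67104 / 56.13 = 1195.5104
CPM(sham rep2) = 44831 / 28.26 = 1586.3765
CPM(ischemia-reperfusion rep1) = 5391 / 18.87 = 285.6916
CPM(ischemia-reperfusion rep2) = 14035 / 37.87 = 370.6100
mean CPM(sham) = 1390.9435; mean CPM(ischemia-reperfusion) = 328.1508
Fold change = 328.1508 / 1390.9435 = 0.23592
log2(0.23592) = -2.0836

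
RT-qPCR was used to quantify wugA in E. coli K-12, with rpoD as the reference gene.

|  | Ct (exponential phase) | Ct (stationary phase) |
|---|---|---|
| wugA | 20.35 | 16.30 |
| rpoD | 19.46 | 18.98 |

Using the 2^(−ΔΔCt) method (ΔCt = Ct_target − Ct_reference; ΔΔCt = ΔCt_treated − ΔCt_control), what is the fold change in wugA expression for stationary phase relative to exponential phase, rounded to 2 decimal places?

11.88

ΔCt(exponential phase) = 20.350 − 19.460 = 0.890
ΔCt(stationary phase) = 16.300 − 18.980 = -2.680
ΔΔCt = -2.680 − 0.890 = -3.570
Fold change = 2^(−(-3.570)) = 2^3.570 = 11.876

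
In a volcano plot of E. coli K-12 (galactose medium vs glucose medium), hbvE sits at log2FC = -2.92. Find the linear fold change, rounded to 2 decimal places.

Fold change = 2^(-2.92) = 0.132

0.13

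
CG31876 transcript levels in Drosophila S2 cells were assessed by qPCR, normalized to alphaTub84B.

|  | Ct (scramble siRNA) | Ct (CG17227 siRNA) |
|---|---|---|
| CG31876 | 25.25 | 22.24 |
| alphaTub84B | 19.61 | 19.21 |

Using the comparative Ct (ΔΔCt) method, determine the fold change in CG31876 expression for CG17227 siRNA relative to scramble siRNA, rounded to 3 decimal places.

6.105

ΔCt(scramble siRNA) = 25.250 − 19.610 = 5.640
ΔCt(CG17227 siRNA) = 22.240 − 19.210 = 3.030
ΔΔCt = 3.030 − 5.640 = -2.610
Fold change = 2^(−(-2.610)) = 2^2.610 = 6.1050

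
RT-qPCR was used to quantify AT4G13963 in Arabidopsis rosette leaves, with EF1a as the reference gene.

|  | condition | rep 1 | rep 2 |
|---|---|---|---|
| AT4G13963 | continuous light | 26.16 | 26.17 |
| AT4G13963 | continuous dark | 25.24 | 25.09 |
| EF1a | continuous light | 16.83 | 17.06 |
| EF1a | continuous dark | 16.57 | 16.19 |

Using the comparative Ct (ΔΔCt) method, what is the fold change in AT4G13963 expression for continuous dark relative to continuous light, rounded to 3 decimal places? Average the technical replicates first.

Mean Ct: AT4G13963 continuous light 26.165; AT4G13963 continuous dark 25.165; EF1a continuous light 16.945; EF1a continuous dark 16.380
ΔCt(continuous light) = 26.165 − 16.945 = 9.220
ΔCt(continuous dark) = 25.165 − 16.380 = 8.785
ΔΔCt = 8.785 − 9.220 = -0.435
Fold change = 2^(−(-0.435)) = 2^0.435 = 1.3519

1.352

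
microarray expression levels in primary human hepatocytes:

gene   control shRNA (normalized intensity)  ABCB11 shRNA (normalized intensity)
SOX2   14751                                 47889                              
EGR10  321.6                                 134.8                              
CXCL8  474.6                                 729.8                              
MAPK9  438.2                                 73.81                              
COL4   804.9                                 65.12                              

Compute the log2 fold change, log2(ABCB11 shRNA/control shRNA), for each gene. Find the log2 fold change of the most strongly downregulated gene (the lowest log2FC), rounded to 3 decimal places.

log2(47889/14751) = 1.699  (SOX2)
log2(134.8/321.6) = -1.254  (EGR10)
log2(729.8/474.6) = 0.621  (CXCL8)
log2(73.81/438.2) = -2.570  (MAPK9)
log2(65.12/804.9) = -3.628  (COL4)
COL4 is most strongly downregulated.

-3.628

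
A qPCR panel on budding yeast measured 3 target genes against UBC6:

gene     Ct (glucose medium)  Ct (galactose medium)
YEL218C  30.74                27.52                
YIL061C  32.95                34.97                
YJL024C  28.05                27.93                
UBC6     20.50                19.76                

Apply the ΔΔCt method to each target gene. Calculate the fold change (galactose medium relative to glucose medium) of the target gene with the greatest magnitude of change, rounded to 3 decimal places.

0.148

YEL218C: ΔΔCt = (27.52−19.76) − (30.74−20.50) = 7.76 − 10.24 = -2.48; fold change = 2^2.48 = 5.579
YIL061C: ΔΔCt = (34.97−19.76) − (32.95−20.50) = 15.21 − 12.45 = 2.76; fold change = 2^-2.76 = 0.148
YJL024C: ΔΔCt = (27.93−19.76) − (28.05−20.50) = 8.17 − 7.55 = 0.62; fold change = 2^-0.62 = 0.651
YIL061C has the largest |ΔΔCt| = 2.76.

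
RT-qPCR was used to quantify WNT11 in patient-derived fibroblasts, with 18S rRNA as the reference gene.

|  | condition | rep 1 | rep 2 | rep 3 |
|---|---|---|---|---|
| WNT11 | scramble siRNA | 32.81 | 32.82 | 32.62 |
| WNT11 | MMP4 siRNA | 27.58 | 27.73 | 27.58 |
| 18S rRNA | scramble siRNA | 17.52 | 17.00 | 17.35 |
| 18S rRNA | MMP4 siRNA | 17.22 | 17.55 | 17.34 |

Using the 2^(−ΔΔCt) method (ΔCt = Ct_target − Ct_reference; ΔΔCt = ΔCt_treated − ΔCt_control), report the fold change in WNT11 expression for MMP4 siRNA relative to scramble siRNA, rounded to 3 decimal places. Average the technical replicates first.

36.758

Mean Ct: WNT11 scramble siRNA 32.750; WNT11 MMP4 siRNA 27.630; 18S rRNA scramble siRNA 17.290; 18S rRNA MMP4 siRNA 17.370
ΔCt(scramble siRNA) = 32.750 − 17.290 = 15.460
ΔCt(MMP4 siRNA) = 27.630 − 17.370 = 10.260
ΔΔCt = 10.260 − 15.460 = -5.200
Fold change = 2^(−(-5.200)) = 2^5.200 = 36.7583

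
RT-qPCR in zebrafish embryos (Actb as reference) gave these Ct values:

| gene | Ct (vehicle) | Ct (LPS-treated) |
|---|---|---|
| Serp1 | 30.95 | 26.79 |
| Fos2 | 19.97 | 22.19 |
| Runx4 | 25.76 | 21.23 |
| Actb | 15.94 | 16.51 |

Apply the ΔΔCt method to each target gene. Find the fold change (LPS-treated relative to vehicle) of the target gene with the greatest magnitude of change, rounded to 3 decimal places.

Serp1: ΔΔCt = (26.79−16.51) − (30.95−15.94) = 10.28 − 15.01 = -4.73; fold change = 2^4.73 = 26.538
Fos2: ΔΔCt = (22.19−16.51) − (19.97−15.94) = 5.68 − 4.03 = 1.65; fold change = 2^-1.65 = 0.319
Runx4: ΔΔCt = (21.23−16.51) − (25.76−15.94) = 4.72 − 9.82 = -5.10; fold change = 2^5.10 = 34.297
Runx4 has the largest |ΔΔCt| = 5.10.

34.297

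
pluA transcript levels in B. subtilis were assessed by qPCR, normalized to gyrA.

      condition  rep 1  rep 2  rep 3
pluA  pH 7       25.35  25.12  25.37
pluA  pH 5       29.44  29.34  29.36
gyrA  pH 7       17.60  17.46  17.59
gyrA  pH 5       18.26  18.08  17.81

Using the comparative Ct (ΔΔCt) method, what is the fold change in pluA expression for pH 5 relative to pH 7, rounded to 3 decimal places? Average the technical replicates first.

0.082

Mean Ct: pluA pH 7 25.280; pluA pH 5 29.380; gyrA pH 7 17.550; gyrA pH 5 18.050
ΔCt(pH 7) = 25.280 − 17.550 = 7.730
ΔCt(pH 5) = 29.380 − 18.050 = 11.330
ΔΔCt = 11.330 − 7.730 = 3.600
Fold change = 2^(−3.600) = 0.0825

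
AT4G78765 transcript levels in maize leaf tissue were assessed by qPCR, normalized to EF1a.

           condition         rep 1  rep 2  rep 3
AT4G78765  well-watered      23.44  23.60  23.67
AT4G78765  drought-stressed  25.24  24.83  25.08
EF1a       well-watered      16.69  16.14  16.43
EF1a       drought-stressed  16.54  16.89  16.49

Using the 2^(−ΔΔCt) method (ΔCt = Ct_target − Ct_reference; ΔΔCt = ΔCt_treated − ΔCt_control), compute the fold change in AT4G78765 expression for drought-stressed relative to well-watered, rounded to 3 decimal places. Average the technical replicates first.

Mean Ct: AT4G78765 well-watered 23.570; AT4G78765 drought-stressed 25.050; EF1a well-watered 16.420; EF1a drought-stressed 16.640
ΔCt(well-watered) = 23.570 − 16.420 = 7.150
ΔCt(drought-stressed) = 25.050 − 16.640 = 8.410
ΔΔCt = 8.410 − 7.150 = 1.260
Fold change = 2^(−1.260) = 0.4175

0.418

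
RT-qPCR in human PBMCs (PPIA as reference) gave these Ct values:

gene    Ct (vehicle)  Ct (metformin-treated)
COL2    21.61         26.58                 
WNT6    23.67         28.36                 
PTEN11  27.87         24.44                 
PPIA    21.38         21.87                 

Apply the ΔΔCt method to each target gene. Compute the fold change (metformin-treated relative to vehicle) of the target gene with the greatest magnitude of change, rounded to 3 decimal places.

0.045

COL2: ΔΔCt = (26.58−21.87) − (21.61−21.38) = 4.71 − 0.23 = 4.48; fold change = 2^-4.48 = 0.045
WNT6: ΔΔCt = (28.36−21.87) − (23.67−21.38) = 6.49 − 2.29 = 4.20; fold change = 2^-4.20 = 0.054
PTEN11: ΔΔCt = (24.44−21.87) − (27.87−21.38) = 2.57 − 6.49 = -3.92; fold change = 2^3.92 = 15.137
COL2 has the largest |ΔΔCt| = 4.48.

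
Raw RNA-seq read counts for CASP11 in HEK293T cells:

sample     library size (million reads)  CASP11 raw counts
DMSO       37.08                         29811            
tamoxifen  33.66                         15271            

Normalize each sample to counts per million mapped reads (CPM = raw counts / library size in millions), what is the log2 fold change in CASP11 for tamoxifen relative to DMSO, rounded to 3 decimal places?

-0.825

CPM(DMSO) = 29811 / 37.08 = 803.9644
CPM(tamoxifen) = 15271 / 33.66 = 453.6839
Fold change = 453.6839 / 803.9644 = 0.56431
log2(0.56431) = -0.8254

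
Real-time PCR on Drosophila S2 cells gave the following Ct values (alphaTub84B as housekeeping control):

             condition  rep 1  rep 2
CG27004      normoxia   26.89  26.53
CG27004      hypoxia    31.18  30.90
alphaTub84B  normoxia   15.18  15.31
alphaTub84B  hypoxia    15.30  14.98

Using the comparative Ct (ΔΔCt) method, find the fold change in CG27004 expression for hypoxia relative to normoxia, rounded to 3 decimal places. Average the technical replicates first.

0.046

Mean Ct: CG27004 normoxia 26.710; CG27004 hypoxia 31.040; alphaTub84B normoxia 15.245; alphaTub84B hypoxia 15.140
ΔCt(normoxia) = 26.710 − 15.245 = 11.465
ΔCt(hypoxia) = 31.040 − 15.140 = 15.900
ΔΔCt = 15.900 − 11.465 = 4.435
Fold change = 2^(−4.435) = 0.0462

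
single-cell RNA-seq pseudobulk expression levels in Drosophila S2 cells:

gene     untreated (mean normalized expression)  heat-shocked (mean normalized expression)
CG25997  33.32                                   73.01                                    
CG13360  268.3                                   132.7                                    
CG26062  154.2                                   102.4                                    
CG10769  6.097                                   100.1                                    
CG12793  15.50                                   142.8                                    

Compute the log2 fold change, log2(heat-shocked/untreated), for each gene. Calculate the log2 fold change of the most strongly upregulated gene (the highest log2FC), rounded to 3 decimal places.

log2(73.01/33.32) = 1.132  (CG25997)
log2(132.7/268.3) = -1.016  (CG13360)
log2(102.4/154.2) = -0.591  (CG26062)
log2(100.1/6.097) = 4.037  (CG10769)
log2(142.8/15.50) = 3.204  (CG12793)
CG10769 is most strongly upregulated.

4.037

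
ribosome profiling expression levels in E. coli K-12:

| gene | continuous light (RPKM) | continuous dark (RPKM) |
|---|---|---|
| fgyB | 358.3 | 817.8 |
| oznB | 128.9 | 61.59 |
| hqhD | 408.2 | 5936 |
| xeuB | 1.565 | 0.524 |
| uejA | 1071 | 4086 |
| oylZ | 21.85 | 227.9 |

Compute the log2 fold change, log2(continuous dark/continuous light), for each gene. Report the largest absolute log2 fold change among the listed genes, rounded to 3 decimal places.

log2(817.8/358.3) = 1.191  (fgyB)
log2(61.59/128.9) = -1.065  (oznB)
log2(5936/408.2) = 3.862  (hqhD)
log2(0.524/1.565) = -1.579  (xeuB)
log2(4086/1071) = 1.932  (uejA)
log2(227.9/21.85) = 3.383  (oylZ)
The largest magnitude belongs to hqhD.

3.862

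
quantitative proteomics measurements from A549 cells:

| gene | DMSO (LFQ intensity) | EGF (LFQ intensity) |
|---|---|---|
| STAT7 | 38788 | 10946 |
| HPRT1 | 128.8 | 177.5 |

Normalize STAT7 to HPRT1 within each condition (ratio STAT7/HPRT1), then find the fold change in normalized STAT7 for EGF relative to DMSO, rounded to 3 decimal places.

0.205

STAT7/HPRT1 (DMSO) = 38788 / 128.8 = 301.15
STAT7/HPRT1 (EGF) = 10946 / 177.5 = 61.668
Fold change = 61.668 / 301.15 = 0.2048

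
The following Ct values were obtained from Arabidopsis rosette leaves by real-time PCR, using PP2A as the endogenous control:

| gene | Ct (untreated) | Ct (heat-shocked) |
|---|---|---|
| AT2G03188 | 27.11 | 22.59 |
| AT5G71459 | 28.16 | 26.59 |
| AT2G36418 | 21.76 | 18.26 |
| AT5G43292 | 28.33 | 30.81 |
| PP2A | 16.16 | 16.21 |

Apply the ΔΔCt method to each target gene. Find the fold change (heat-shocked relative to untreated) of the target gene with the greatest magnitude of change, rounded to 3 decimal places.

23.752

AT2G03188: ΔΔCt = (22.59−16.21) − (27.11−16.16) = 6.38 − 10.95 = -4.57; fold change = 2^4.57 = 23.752
AT5G71459: ΔΔCt = (26.59−16.21) − (28.16−16.16) = 10.38 − 12.00 = -1.62; fold change = 2^1.62 = 3.074
AT2G36418: ΔΔCt = (18.26−16.21) − (21.76−16.16) = 2.05 − 5.60 = -3.55; fold change = 2^3.55 = 11.713
AT5G43292: ΔΔCt = (30.81−16.21) − (28.33−16.16) = 14.60 − 12.17 = 2.43; fold change = 2^-2.43 = 0.186
AT2G03188 has the largest |ΔΔCt| = 4.57.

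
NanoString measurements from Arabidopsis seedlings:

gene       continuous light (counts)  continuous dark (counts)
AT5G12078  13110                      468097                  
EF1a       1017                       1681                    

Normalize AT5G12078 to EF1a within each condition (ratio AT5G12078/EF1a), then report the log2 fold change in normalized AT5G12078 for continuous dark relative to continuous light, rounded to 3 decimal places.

4.433

AT5G12078/EF1a (continuous light) = 13110 / 1017 = 12.891
AT5G12078/EF1a (continuous dark) = 468097 / 1681 = 278.46
Fold change = 278.46 / 12.891 = 21.6016
log2(21.6016) = 4.4331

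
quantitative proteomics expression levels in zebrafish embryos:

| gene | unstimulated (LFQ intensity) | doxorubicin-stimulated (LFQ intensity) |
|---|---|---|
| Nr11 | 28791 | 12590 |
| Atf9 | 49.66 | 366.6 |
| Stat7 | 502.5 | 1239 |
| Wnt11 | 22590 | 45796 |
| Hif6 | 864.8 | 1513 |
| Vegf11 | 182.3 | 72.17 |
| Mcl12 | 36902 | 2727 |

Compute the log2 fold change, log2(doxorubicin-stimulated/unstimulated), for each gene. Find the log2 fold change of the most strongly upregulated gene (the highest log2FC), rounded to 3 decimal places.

2.884

log2(12590/28791) = -1.193  (Nr11)
log2(366.6/49.66) = 2.884  (Atf9)
log2(1239/502.5) = 1.302  (Stat7)
log2(45796/22590) = 1.020  (Wnt11)
log2(1513/864.8) = 0.807  (Hif6)
log2(72.17/182.3) = -1.337  (Vegf11)
log2(2727/36902) = -3.758  (Mcl12)
Atf9 is most strongly upregulated.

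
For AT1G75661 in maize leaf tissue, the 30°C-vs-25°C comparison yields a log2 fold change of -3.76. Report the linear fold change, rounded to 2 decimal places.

Fold change = 2^(-3.76) = 0.074
That is, AT1G75661 drops to 7.4% of the 25°C level.

0.07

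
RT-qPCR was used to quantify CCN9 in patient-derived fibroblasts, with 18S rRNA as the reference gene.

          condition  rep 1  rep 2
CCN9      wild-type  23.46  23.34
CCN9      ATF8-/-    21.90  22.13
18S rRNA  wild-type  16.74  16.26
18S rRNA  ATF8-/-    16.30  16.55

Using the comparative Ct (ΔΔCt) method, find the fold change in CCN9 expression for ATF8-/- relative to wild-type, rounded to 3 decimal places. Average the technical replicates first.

Mean Ct: CCN9 wild-type 23.400; CCN9 ATF8-/- 22.015; 18S rRNA wild-type 16.500; 18S rRNA ATF8-/- 16.425
ΔCt(wild-type) = 23.400 − 16.500 = 6.900
ΔCt(ATF8-/-) = 22.015 − 16.425 = 5.590
ΔΔCt = 5.590 − 6.900 = -1.310
Fold change = 2^(−(-1.310)) = 2^1.310 = 2.4794

2.479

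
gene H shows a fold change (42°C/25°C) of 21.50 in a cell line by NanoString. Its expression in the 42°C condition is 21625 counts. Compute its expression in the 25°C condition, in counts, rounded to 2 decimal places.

1005.81

25°C expression = 21625 / 21.50 = 1005.81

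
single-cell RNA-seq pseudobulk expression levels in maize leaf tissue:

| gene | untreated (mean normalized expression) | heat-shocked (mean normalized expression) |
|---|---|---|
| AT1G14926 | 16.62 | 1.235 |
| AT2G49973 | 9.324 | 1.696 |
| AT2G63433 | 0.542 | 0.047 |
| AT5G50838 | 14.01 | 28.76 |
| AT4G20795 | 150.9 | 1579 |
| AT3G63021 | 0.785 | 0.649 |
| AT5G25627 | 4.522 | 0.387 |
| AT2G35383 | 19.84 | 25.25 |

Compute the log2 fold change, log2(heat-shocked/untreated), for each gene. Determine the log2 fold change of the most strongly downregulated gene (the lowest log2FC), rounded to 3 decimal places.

log2(1.235/16.62) = -3.750  (AT1G14926)
log2(1.696/9.324) = -2.459  (AT2G49973)
log2(0.047/0.542) = -3.528  (AT2G63433)
log2(28.76/14.01) = 1.038  (AT5G50838)
log2(1579/150.9) = 3.387  (AT4G20795)
log2(0.649/0.785) = -0.274  (AT3G63021)
log2(0.387/4.522) = -3.547  (AT5G25627)
log2(25.25/19.84) = 0.348  (AT2G35383)
AT1G14926 is most strongly downregulated.

-3.750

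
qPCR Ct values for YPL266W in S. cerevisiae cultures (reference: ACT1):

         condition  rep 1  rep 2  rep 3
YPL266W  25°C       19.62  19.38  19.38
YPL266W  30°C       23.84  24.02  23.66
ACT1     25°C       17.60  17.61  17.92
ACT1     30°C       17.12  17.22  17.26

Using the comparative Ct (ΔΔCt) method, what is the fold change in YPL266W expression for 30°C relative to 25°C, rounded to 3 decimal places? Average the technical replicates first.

0.034

Mean Ct: YPL266W 25°C 19.460; YPL266W 30°C 23.840; ACT1 25°C 17.710; ACT1 30°C 17.200
ΔCt(25°C) = 19.460 − 17.710 = 1.750
ΔCt(30°C) = 23.840 − 17.200 = 6.640
ΔΔCt = 6.640 − 1.750 = 4.890
Fold change = 2^(−4.890) = 0.0337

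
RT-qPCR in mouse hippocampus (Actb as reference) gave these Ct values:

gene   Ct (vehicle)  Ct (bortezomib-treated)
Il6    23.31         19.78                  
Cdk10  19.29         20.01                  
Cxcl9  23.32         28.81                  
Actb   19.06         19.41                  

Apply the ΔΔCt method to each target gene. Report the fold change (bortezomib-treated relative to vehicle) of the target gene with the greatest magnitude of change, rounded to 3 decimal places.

0.028

Il6: ΔΔCt = (19.78−19.41) − (23.31−19.06) = 0.37 − 4.25 = -3.88; fold change = 2^3.88 = 14.723
Cdk10: ΔΔCt = (20.01−19.41) − (19.29−19.06) = 0.60 − 0.23 = 0.37; fold change = 2^-0.37 = 0.774
Cxcl9: ΔΔCt = (28.81−19.41) − (23.32−19.06) = 9.40 − 4.26 = 5.14; fold change = 2^-5.14 = 0.028
Cxcl9 has the largest |ΔΔCt| = 5.14.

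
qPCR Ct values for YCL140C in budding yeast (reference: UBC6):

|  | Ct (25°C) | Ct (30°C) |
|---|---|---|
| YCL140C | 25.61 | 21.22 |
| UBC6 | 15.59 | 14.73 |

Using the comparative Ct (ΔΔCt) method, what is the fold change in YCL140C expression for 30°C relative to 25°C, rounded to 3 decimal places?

11.551

ΔCt(25°C) = 25.610 − 15.590 = 10.020
ΔCt(30°C) = 21.220 − 14.730 = 6.490
ΔΔCt = 6.490 − 10.020 = -3.530
Fold change = 2^(−(-3.530)) = 2^3.530 = 11.5514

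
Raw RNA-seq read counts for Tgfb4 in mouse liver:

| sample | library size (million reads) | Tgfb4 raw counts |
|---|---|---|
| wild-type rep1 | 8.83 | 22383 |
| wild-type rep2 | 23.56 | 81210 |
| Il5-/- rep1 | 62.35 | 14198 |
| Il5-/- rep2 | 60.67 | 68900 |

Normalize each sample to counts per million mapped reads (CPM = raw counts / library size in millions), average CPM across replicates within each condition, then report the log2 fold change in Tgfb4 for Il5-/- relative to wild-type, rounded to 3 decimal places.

-2.133

CPM(wild-type rep1) = 22383 / 8.83 = 2534.8811
CPM(wild-type rep2) = 81210 / 23.56 = 3446.9440
CPM(Il5-/- rep1) = 14198 / 62.35 = 227.7145
CPM(Il5-/- rep2) = 68900 / 60.67 = 1135.6519
mean CPM(wild-type) = 2990.9125; mean CPM(Il5-/-) = 681.6832
Fold change = 681.6832 / 2990.9125 = 0.22792
log2(0.22792) = -2.1334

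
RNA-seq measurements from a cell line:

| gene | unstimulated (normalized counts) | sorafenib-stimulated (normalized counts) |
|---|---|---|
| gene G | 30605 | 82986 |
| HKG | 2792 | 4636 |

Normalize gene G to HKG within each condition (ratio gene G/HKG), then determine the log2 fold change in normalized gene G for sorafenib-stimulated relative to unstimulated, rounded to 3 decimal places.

0.708

gene G/HKG (unstimulated) = 30605 / 2792 = 10.962
gene G/HKG (sorafenib-stimulated) = 82986 / 4636 = 17.9
Fold change = 17.9 / 10.962 = 1.6330
log2(1.6330) = 0.7075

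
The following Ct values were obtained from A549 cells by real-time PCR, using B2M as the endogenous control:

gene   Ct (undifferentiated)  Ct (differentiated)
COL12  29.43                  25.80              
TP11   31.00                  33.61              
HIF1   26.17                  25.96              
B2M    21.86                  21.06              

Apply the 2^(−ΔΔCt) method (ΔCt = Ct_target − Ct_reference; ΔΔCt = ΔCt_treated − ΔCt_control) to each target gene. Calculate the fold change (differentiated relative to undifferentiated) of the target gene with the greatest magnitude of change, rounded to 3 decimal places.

COL12: ΔΔCt = (25.80−21.06) − (29.43−21.86) = 4.74 − 7.57 = -2.83; fold change = 2^2.83 = 7.111
TP11: ΔΔCt = (33.61−21.06) − (31.00−21.86) = 12.55 − 9.14 = 3.41; fold change = 2^-3.41 = 0.094
HIF1: ΔΔCt = (25.96−21.06) − (26.17−21.86) = 4.90 − 4.31 = 0.59; fold change = 2^-0.59 = 0.664
TP11 has the largest |ΔΔCt| = 3.41.

0.094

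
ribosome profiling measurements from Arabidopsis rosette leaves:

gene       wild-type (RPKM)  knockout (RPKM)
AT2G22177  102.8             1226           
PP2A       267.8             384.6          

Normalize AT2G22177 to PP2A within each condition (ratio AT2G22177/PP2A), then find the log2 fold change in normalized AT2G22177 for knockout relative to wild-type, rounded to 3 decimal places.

3.054

AT2G22177/PP2A (wild-type) = 102.8 / 267.8 = 0.38387
AT2G22177/PP2A (knockout) = 1226 / 384.6 = 3.1877
Fold change = 3.1877 / 0.38387 = 8.3042
log2(8.3042) = 3.0538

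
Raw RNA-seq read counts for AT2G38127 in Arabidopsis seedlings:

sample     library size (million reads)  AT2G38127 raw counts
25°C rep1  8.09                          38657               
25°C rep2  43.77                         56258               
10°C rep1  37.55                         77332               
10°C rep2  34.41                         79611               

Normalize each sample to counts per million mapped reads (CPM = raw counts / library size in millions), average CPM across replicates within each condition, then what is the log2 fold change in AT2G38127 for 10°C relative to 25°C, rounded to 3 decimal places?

-0.472

CPM(25°C rep1) = 38657 / 8.09 = 4778.3684
CPM(25°C rep2) = 56258 / 43.77 = 1285.3096
CPM(10°C rep1) = 77332 / 37.55 = 2059.4407
CPM(10°C rep2) = 79611 / 34.41 = 2313.6007
mean CPM(25°C) = 3031.8390; mean CPM(10°C) = 2186.5207
Fold change = 2186.5207 / 3031.8390 = 0.72119
log2(0.72119) = -0.4716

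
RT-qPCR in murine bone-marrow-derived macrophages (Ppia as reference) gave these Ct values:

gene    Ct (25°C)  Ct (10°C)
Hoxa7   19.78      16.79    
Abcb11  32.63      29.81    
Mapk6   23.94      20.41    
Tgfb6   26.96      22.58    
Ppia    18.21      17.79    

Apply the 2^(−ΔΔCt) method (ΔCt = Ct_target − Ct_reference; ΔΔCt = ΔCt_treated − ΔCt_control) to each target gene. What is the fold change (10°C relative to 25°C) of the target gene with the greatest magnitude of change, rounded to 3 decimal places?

15.562

Hoxa7: ΔΔCt = (16.79−17.79) − (19.78−18.21) = -1.00 − 1.57 = -2.57; fold change = 2^2.57 = 5.938
Abcb11: ΔΔCt = (29.81−17.79) − (32.63−18.21) = 12.02 − 14.42 = -2.40; fold change = 2^2.40 = 5.278
Mapk6: ΔΔCt = (20.41−17.79) − (23.94−18.21) = 2.62 − 5.73 = -3.11; fold change = 2^3.11 = 8.634
Tgfb6: ΔΔCt = (22.58−17.79) − (26.96−18.21) = 4.79 − 8.75 = -3.96; fold change = 2^3.96 = 15.562
Tgfb6 has the largest |ΔΔCt| = 3.96.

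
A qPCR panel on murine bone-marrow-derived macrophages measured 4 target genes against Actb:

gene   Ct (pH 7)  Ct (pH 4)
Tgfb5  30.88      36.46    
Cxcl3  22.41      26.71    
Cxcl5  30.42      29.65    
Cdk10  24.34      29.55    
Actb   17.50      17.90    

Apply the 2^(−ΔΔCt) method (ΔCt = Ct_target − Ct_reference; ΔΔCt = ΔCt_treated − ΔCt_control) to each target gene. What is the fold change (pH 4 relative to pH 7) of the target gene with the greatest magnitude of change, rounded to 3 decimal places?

Tgfb5: ΔΔCt = (36.46−17.90) − (30.88−17.50) = 18.56 − 13.38 = 5.18; fold change = 2^-5.18 = 0.028
Cxcl3: ΔΔCt = (26.71−17.90) − (22.41−17.50) = 8.81 − 4.91 = 3.90; fold change = 2^-3.90 = 0.067
Cxcl5: ΔΔCt = (29.65−17.90) − (30.42−17.50) = 11.75 − 12.92 = -1.17; fold change = 2^1.17 = 2.250
Cdk10: ΔΔCt = (29.55−17.90) − (24.34−17.50) = 11.65 − 6.84 = 4.81; fold change = 2^-4.81 = 0.036
Tgfb5 has the largest |ΔΔCt| = 5.18.

0.028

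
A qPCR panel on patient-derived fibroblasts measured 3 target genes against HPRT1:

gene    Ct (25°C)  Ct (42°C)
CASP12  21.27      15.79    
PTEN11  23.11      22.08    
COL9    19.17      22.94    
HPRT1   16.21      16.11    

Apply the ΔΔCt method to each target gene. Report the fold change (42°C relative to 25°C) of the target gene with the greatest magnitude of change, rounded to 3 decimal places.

CASP12: ΔΔCt = (15.79−16.11) − (21.27−16.21) = -0.32 − 5.06 = -5.38; fold change = 2^5.38 = 41.643
PTEN11: ΔΔCt = (22.08−16.11) − (23.11−16.21) = 5.97 − 6.90 = -0.93; fold change = 2^0.93 = 1.905
COL9: ΔΔCt = (22.94−16.11) − (19.17−16.21) = 6.83 − 2.96 = 3.87; fold change = 2^-3.87 = 0.068
CASP12 has the largest |ΔΔCt| = 5.38.

41.643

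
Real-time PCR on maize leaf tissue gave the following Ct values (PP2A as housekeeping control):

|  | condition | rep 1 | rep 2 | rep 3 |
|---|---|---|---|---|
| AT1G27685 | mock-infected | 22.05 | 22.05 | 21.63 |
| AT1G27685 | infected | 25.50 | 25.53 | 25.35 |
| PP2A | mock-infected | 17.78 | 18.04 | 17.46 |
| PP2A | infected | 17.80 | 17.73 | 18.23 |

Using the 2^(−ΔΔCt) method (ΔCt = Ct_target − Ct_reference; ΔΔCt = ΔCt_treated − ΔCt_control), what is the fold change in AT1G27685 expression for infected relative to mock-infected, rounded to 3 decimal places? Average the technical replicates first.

Mean Ct: AT1G27685 mock-infected 21.910; AT1G27685 infected 25.460; PP2A mock-infected 17.760; PP2A infected 17.920
ΔCt(mock-infected) = 21.910 − 17.760 = 4.150
ΔCt(infected) = 25.460 − 17.920 = 7.540
ΔΔCt = 7.540 − 4.150 = 3.390
Fold change = 2^(−3.390) = 0.0954

0.095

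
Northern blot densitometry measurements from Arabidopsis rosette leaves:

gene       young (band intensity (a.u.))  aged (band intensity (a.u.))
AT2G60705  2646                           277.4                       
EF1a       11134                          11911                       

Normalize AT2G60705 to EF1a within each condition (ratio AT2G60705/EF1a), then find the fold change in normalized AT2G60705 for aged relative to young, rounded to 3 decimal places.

AT2G60705/EF1a (young) = 2646 / 11134 = 0.23765
AT2G60705/EF1a (aged) = 277.4 / 11911 = 0.023289
Fold change = 0.023289 / 0.23765 = 0.0980

0.098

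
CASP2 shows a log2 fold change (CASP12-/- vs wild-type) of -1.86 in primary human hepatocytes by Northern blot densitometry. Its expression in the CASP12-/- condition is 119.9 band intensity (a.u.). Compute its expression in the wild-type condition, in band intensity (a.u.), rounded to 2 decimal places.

Fold change = 2^(-1.86) = 0.2755
wild-type expression = 119.9 / 0.2755 = 435.25

435.25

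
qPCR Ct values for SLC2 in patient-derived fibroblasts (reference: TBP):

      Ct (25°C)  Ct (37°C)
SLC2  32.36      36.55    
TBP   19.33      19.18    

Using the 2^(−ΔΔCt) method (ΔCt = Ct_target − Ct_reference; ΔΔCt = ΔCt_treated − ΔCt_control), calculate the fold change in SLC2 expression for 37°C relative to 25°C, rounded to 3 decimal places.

0.049

ΔCt(25°C) = 32.360 − 19.330 = 13.030
ΔCt(37°C) = 36.550 − 19.180 = 17.370
ΔΔCt = 17.370 − 13.030 = 4.340
Fold change = 2^(−4.340) = 0.0494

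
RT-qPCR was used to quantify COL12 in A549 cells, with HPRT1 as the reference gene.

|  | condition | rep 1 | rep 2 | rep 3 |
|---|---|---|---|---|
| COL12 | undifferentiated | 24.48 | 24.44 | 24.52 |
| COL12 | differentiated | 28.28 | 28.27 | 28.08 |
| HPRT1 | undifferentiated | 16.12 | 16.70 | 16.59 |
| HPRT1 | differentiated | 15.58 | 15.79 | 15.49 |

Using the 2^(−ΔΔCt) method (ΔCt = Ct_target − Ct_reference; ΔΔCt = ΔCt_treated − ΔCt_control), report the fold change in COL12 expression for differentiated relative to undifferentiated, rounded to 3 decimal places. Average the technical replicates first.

Mean Ct: COL12 undifferentiated 24.480; COL12 differentiated 28.210; HPRT1 undifferentiated 16.470; HPRT1 differentiated 15.620
ΔCt(undifferentiated) = 24.480 − 16.470 = 8.010
ΔCt(differentiated) = 28.210 − 15.620 = 12.590
ΔΔCt = 12.590 − 8.010 = 4.580
Fold change = 2^(−4.580) = 0.0418

0.042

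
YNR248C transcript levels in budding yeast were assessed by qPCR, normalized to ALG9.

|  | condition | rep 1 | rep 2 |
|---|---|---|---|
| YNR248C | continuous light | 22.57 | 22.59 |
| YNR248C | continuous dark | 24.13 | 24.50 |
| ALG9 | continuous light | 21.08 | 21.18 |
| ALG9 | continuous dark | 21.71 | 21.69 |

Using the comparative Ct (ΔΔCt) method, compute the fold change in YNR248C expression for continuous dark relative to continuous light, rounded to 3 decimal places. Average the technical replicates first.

0.446

Mean Ct: YNR248C continuous light 22.580; YNR248C continuous dark 24.315; ALG9 continuous light 21.130; ALG9 continuous dark 21.700
ΔCt(continuous light) = 22.580 − 21.130 = 1.450
ΔCt(continuous dark) = 24.315 − 21.700 = 2.615
ΔΔCt = 2.615 − 1.450 = 1.165
Fold change = 2^(−1.165) = 0.4460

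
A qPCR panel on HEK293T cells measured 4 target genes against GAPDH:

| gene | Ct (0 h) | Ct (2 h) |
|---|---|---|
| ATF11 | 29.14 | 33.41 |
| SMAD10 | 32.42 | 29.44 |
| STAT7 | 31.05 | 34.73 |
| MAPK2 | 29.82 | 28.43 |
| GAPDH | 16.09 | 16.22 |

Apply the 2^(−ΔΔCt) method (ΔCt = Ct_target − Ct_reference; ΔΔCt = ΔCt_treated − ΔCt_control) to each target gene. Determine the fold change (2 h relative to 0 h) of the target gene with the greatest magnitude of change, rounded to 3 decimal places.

ATF11: ΔΔCt = (33.41−16.22) − (29.14−16.09) = 17.19 − 13.05 = 4.14; fold change = 2^-4.14 = 0.057
SMAD10: ΔΔCt = (29.44−16.22) − (32.42−16.09) = 13.22 − 16.33 = -3.11; fold change = 2^3.11 = 8.634
STAT7: ΔΔCt = (34.73−16.22) − (31.05−16.09) = 18.51 − 14.96 = 3.55; fold change = 2^-3.55 = 0.085
MAPK2: ΔΔCt = (28.43−16.22) − (29.82−16.09) = 12.21 − 13.73 = -1.52; fold change = 2^1.52 = 2.868
ATF11 has the largest |ΔΔCt| = 4.14.

0.057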